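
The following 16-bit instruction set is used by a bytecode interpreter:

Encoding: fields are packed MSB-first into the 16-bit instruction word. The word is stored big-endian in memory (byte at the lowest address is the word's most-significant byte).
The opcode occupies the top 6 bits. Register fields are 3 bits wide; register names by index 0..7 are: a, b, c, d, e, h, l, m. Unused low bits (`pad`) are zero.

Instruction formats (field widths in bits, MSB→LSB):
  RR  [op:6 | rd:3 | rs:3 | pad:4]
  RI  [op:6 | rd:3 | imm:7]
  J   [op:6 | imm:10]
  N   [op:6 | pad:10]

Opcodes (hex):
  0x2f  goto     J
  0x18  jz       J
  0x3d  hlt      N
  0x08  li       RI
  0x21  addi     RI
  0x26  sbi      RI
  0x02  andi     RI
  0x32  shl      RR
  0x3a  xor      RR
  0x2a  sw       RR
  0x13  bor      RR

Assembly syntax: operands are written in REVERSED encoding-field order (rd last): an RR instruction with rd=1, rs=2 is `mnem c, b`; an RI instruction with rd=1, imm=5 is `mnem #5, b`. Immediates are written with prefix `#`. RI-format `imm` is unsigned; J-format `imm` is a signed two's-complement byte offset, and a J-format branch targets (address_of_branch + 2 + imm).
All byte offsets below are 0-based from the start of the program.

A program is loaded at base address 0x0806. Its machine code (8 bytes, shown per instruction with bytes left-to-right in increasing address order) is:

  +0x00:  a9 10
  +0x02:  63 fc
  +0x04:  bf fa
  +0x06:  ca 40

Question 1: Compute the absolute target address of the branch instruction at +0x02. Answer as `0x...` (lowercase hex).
0x0806

[02] 63 fc → 0x63fc
  op=0x63fc>>10=0x18 ⇒ jz (J)
  [9:0] imm=1020 (s10→-4) = #-4
  target = base 0x0806 + off 0x02 + 2 + imm -4 = 0x0806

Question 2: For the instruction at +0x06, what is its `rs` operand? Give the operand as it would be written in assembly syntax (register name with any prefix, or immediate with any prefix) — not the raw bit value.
@+06  big-endian(ca 40) = 0xca40
  op=0xca40>>10=0x32 ⇒ shl (RR)
  [9:7] rd=4 = e
  [6:4] rs=4 = e

e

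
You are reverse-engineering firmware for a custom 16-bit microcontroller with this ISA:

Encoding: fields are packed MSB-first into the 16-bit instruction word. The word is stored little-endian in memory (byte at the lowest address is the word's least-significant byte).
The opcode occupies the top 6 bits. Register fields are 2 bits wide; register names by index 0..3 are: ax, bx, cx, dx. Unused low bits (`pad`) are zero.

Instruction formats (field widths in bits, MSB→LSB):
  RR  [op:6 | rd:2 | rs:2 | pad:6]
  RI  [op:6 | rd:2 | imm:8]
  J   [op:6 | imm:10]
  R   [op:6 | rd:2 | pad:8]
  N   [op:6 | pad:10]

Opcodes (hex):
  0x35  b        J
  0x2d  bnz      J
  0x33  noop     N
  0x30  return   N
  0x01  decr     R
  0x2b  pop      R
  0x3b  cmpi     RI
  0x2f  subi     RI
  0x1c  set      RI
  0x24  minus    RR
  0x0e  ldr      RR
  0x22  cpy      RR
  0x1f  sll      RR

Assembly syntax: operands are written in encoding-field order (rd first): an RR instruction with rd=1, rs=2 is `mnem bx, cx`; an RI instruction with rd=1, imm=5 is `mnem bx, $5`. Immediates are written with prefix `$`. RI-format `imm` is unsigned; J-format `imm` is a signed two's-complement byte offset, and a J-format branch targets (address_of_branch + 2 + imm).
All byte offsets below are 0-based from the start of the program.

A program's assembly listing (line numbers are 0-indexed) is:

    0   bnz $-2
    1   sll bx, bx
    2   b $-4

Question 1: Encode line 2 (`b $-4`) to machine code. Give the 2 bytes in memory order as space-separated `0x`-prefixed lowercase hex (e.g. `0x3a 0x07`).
0xfc 0xd7

line 2 (b): pack op=0x35:6|imm=-4:10 = 0xd7fc; little→ fc d7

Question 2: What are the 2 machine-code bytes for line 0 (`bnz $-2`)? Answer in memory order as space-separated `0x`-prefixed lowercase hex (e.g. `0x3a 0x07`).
0xfe 0xb7

line 0 (bnz): pack op=0x2d:6|imm=-2:10 = 0xb7fe; little→ fe b7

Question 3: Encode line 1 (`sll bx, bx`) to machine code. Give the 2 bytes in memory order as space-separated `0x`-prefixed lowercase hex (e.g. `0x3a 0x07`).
0x40 0x7d

1. sll fields op=0x1f:6|rd=1:2|rs=1:2|pad=0:6 → word 7d40h → 40 7d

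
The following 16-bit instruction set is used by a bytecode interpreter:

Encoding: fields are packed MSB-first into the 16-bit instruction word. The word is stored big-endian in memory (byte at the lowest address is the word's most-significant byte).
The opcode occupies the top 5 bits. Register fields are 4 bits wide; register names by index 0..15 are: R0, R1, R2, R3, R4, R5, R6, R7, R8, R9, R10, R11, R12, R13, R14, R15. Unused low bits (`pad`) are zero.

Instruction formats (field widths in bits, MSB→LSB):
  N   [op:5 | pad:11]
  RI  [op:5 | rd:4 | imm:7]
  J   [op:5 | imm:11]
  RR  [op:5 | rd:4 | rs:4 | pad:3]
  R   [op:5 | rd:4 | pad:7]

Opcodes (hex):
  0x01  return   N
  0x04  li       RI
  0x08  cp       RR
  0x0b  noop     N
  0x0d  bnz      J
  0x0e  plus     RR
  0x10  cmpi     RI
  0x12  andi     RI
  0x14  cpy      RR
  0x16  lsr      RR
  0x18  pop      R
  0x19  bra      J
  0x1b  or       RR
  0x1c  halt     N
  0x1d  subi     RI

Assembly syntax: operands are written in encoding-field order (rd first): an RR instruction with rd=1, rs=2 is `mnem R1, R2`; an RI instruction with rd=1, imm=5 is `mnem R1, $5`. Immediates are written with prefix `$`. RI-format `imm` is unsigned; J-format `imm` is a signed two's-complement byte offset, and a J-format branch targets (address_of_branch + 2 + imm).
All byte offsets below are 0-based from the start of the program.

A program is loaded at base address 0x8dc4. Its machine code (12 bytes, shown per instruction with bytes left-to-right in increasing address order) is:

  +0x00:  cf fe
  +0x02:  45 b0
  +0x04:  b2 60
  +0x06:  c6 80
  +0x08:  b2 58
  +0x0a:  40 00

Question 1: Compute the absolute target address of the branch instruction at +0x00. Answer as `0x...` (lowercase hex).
off 0x00: read cf fe as big → 0xcffe
  opcode bits[15:11]=0x19: bra/J
  imm@[10:0]=0x7fe (s11→-2) ⇒ $-2
  target = base 0x8dc4 + off 0x00 + 2 + imm -2 = 0x8dc4

0x8dc4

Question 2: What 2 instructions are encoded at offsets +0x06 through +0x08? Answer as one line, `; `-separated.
pop R13; lsr R4, R11

off 0x06: read c6 80 as big → 0xc680
  opcode bits[15:11]=0x18: pop/R
  rd@[10:7]=0xd ⇒ R13
off 0x08: read b2 58 as big → 0xb258
  opcode bits[15:11]=0x16: lsr/RR
  rd@[10:7]=0x4 ⇒ R4
  rs@[6:3]=0xb ⇒ R11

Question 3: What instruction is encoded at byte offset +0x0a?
cp R0, R0

off 0x0a: read 40 00 as big → 0x4000
  op=0x4000>>11=0x8 ⇒ cp (RR)
  rd: (w>>7)&0xf=0x0 → R0
  rs: (w>>3)&0xf=0x0 → R0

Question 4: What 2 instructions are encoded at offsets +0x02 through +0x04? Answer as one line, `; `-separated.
[02] 45 b0 → 0x45b0
  top 5b → 0x8 → cp [RR]
  rd@[10:7]=0xb ⇒ R11
  rs@[6:3]=0x6 ⇒ R6
[04] b2 60 → 0xb260
  top 5b → 0x16 → lsr [RR]
  rd@[10:7]=0x4 ⇒ R4
  rs@[6:3]=0xc ⇒ R12

cp R11, R6; lsr R4, R12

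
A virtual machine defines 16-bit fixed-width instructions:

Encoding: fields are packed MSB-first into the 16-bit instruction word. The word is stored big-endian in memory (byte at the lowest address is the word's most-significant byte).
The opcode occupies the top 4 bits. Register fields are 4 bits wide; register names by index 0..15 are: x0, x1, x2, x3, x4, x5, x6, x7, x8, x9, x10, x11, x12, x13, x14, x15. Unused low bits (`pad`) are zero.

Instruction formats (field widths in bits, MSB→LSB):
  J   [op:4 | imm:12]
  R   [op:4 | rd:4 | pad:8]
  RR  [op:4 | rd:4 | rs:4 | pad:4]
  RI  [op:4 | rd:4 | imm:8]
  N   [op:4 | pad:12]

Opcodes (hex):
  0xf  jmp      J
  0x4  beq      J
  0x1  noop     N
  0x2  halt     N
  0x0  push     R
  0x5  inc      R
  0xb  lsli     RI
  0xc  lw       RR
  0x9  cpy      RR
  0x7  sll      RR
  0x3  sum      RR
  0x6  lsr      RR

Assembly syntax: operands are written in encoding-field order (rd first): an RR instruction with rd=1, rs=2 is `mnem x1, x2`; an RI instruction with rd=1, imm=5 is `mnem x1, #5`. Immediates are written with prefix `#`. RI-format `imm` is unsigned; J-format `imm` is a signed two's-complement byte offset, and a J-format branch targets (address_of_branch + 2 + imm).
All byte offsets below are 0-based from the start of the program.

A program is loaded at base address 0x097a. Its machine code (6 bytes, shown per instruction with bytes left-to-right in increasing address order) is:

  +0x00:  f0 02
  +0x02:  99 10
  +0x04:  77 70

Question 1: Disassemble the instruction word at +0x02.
cpy x9, x1

+0x02: 99 10 ⇒ word 0x9910 (big)
  opcode bits[15:12]=0x9: cpy/RR
  [11:8] rd=9 = x9
  [7:4] rs=1 = x1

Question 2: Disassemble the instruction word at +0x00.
jmp #2

+0x00: f0 02 ⇒ word 0xf002 (big)
  opcode bits[15:12]=0xf: jmp/J
  [11:0] imm=2 = #2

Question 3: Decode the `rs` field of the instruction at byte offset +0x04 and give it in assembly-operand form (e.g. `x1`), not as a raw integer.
x7

@+04  big-endian(77 70) = 0x7770
  op=0x7770>>12=0x7 ⇒ sll (RR)
  rd: (w>>8)&0xf=0x7 → x7
  rs: (w>>4)&0xf=0x7 → x7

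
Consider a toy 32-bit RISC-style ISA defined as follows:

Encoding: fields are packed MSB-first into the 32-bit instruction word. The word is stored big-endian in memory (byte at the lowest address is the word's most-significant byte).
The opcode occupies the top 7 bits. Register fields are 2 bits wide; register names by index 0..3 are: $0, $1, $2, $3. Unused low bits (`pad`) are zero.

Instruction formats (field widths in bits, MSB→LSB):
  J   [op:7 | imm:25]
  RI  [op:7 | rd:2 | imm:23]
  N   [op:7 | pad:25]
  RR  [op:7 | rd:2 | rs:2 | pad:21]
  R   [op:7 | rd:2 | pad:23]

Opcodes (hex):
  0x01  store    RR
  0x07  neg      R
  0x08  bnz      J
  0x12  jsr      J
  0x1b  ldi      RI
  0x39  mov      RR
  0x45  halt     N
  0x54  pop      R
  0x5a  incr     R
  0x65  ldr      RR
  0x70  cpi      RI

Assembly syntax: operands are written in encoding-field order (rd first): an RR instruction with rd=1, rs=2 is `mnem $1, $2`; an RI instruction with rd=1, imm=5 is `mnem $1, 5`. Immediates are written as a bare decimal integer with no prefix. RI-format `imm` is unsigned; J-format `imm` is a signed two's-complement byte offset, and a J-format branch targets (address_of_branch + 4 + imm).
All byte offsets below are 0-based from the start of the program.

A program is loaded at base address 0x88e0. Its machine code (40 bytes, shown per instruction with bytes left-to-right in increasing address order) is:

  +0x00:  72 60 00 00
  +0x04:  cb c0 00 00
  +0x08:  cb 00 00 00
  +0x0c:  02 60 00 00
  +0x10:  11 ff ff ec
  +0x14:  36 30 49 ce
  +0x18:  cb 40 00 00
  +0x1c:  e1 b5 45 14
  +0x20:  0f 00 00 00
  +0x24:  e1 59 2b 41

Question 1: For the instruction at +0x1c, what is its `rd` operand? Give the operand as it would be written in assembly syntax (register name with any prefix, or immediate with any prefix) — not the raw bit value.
$3

@+1c  big-endian(e1 b5 45 14) = 0xe1b54514
  opcode bits[31:25]=0x70: cpi/RI
  rd: (w>>23)&0x3=0x3 → $3
  imm: (w>>0)&0x7fffff=0x354514 → 3491092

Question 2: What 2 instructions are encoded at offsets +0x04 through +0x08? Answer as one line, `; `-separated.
ldr $3, $2; ldr $2, $0

[04] cb c0 00 00 → 0xcbc00000
  op=0xcbc00000>>25=0x65 ⇒ ldr (RR)
  rd: (w>>23)&0x3=0x3 → $3
  rs: (w>>21)&0x3=0x2 → $2
[08] cb 00 00 00 → 0xcb000000
  op=0xcb000000>>25=0x65 ⇒ ldr (RR)
  rd: (w>>23)&0x3=0x2 → $2
  rs: (w>>21)&0x3=0x0 → $0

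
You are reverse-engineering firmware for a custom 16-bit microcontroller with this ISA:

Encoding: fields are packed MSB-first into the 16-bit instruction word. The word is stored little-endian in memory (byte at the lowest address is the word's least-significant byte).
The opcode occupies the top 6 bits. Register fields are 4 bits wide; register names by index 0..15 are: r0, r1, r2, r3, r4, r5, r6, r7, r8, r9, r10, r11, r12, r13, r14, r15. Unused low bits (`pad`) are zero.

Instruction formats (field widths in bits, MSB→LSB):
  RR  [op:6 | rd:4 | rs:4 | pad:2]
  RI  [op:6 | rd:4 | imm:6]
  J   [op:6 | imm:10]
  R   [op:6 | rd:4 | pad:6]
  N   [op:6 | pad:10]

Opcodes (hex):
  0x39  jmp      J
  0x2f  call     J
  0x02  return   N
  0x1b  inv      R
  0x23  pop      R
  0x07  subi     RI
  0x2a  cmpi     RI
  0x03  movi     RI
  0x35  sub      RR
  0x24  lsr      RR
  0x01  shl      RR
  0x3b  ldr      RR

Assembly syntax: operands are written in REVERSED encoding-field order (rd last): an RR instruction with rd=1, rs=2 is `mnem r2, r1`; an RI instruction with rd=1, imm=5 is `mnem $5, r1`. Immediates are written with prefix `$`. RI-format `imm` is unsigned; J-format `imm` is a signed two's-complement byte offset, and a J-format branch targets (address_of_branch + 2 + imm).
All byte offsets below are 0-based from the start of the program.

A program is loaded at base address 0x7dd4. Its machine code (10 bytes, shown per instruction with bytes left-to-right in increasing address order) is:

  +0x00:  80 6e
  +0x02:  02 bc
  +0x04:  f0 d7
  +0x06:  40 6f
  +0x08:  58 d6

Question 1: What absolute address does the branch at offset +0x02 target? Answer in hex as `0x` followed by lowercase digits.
0x7dda

[02] 02 bc → 0xbc02
  opcode bits[15:10]=0x2f: call/J
  imm@[9:0]=0x2 ⇒ $2
  target = base 0x7dd4 + off 0x02 + 2 + imm 2 = 0x7dda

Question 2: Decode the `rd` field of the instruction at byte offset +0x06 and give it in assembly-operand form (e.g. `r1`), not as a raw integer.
@+06  little-endian(40 6f) = 0x6f40
  op=0x6f40>>10=0x1b ⇒ inv (R)
  rd: (w>>6)&0xf=0xd → r13

r13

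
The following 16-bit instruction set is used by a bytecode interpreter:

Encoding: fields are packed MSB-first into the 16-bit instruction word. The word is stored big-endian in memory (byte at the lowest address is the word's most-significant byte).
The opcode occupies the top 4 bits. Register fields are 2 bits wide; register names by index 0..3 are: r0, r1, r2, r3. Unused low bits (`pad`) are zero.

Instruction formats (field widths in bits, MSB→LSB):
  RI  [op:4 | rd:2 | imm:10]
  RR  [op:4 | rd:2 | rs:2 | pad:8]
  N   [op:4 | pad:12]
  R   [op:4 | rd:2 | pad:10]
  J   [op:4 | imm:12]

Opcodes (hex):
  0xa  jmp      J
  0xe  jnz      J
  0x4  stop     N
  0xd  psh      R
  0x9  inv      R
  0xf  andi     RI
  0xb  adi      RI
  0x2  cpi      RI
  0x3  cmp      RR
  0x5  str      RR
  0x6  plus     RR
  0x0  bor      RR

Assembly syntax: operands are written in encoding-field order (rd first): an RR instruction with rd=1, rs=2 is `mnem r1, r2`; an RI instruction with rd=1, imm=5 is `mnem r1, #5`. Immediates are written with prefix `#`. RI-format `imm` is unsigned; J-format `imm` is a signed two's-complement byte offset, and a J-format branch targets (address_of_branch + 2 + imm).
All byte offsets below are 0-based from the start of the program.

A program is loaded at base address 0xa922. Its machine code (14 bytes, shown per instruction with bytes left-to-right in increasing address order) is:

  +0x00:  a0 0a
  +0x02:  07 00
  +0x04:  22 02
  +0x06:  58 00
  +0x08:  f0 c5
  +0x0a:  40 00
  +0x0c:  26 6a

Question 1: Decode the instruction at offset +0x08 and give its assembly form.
off 0x08: read f0 c5 as big → 0xf0c5
  opcode bits[15:12]=0xf: andi/RI
  [11:10] rd=0 = r0
  [9:0] imm=197 = #197

andi r0, #197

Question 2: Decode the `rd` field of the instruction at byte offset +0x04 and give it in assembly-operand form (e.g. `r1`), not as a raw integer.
[04] 22 02 → 0x2202
  opcode bits[15:12]=0x2: cpi/RI
  rd@[11:10]=0x0 ⇒ r0
  imm@[9:0]=0x202 ⇒ #514

r0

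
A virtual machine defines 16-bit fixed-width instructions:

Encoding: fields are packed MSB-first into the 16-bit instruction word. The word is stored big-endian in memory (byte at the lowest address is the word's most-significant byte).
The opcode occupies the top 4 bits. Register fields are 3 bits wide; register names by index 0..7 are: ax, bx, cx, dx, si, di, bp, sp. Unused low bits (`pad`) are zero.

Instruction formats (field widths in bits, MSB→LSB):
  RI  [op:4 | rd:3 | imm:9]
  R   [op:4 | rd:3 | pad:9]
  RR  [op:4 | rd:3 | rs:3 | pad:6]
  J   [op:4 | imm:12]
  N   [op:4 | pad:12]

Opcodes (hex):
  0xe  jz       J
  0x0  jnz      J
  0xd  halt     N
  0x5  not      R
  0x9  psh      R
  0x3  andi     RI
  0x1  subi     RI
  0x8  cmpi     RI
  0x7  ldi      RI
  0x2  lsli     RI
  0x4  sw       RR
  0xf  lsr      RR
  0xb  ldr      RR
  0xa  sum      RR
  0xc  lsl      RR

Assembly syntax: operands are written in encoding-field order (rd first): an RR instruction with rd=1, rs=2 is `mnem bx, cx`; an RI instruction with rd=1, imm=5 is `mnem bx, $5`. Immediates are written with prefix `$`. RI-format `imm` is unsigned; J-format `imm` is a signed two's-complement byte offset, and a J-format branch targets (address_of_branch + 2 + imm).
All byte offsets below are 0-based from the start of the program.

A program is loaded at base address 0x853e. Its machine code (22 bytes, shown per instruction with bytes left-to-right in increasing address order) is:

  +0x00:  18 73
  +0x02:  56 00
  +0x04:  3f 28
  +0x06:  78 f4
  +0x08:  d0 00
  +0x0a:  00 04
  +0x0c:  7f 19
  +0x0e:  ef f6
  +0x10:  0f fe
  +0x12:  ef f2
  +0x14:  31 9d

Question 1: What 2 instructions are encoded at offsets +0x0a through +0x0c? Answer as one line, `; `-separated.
jnz $4; ldi sp, $281

+0x0a: 00 04 ⇒ word 0x0004 (big)
  opcode bits[15:12]=0x0: jnz/J
  imm@[11:0]=0x4 ⇒ $4
+0x0c: 7f 19 ⇒ word 0x7f19 (big)
  opcode bits[15:12]=0x7: ldi/RI
  rd@[11:9]=0x7 ⇒ sp
  imm@[8:0]=0x119 ⇒ $281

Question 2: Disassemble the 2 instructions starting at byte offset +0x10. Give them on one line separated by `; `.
jnz $-2; jz $-14

@+10  big-endian(0f fe) = 0x0ffe
  op=0x0ffe>>12=0x0 ⇒ jnz (J)
  imm: (w>>0)&0xfff=0xffe (s12→-2) → $-2
@+12  big-endian(ef f2) = 0xeff2
  op=0xeff2>>12=0xe ⇒ jz (J)
  imm: (w>>0)&0xfff=0xff2 (s12→-14) → $-14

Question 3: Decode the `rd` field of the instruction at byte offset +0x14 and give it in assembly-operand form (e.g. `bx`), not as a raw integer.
ax

[14] 31 9d → 0x319d
  top 4b → 0x3 → andi [RI]
  [11:9] rd=0 = ax
  [8:0] imm=413 = $413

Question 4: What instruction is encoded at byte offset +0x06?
ldi si, $244

[06] 78 f4 → 0x78f4
  op=0x78f4>>12=0x7 ⇒ ldi (RI)
  rd: (w>>9)&0x7=0x4 → si
  imm: (w>>0)&0x1ff=0xf4 → $244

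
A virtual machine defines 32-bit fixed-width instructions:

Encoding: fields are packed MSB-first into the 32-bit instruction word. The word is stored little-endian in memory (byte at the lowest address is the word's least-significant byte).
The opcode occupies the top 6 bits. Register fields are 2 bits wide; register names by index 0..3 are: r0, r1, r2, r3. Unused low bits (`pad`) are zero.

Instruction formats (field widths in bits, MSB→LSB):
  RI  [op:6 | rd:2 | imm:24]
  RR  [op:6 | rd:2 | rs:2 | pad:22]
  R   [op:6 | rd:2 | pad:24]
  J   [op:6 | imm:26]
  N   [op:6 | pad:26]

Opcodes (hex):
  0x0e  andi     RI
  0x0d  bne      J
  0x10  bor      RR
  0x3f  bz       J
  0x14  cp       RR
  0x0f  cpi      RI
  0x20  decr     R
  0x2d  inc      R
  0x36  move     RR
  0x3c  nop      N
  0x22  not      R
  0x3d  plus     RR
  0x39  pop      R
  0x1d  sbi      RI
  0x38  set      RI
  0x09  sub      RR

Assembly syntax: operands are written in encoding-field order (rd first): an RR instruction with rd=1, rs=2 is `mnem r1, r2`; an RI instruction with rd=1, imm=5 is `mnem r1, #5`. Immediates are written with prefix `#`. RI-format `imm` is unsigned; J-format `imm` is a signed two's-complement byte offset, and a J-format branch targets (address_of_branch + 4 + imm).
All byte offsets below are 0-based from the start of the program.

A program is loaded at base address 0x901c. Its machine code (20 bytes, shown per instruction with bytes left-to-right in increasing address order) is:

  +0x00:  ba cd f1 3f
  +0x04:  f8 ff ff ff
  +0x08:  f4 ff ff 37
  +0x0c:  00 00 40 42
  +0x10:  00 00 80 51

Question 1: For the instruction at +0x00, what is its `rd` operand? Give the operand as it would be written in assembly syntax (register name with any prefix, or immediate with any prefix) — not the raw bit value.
r3

@+00  little-endian(ba cd f1 3f) = 0x3ff1cdba
  top 6b → 0xf → cpi [RI]
  rd@[25:24]=0x3 ⇒ r3
  imm@[23:0]=0xf1cdba ⇒ #15846842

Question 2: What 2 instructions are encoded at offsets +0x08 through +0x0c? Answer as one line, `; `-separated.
@+08  little-endian(f4 ff ff 37) = 0x37fffff4
  top 6b → 0xd → bne [J]
  imm: (w>>0)&0x3ffffff=0x3fffff4 (s26→-12) → #-12
@+0c  little-endian(00 00 40 42) = 0x42400000
  top 6b → 0x10 → bor [RR]
  rd: (w>>24)&0x3=0x2 → r2
  rs: (w>>22)&0x3=0x1 → r1

bne #-12; bor r2, r1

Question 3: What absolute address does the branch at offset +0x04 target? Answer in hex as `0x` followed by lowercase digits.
0x901c

[04] f8 ff ff ff → 0xfffffff8
  top 6b → 0x3f → bz [J]
  imm@[25:0]=0x3fffff8 (s26→-8) ⇒ #-8
  target = base 0x901c + off 0x04 + 4 + imm -8 = 0x901c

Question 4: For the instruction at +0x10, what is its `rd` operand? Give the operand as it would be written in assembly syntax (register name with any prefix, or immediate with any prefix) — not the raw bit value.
[10] 00 00 80 51 → 0x51800000
  op=0x51800000>>26=0x14 ⇒ cp (RR)
  rd: (w>>24)&0x3=0x1 → r1
  rs: (w>>22)&0x3=0x2 → r2

r1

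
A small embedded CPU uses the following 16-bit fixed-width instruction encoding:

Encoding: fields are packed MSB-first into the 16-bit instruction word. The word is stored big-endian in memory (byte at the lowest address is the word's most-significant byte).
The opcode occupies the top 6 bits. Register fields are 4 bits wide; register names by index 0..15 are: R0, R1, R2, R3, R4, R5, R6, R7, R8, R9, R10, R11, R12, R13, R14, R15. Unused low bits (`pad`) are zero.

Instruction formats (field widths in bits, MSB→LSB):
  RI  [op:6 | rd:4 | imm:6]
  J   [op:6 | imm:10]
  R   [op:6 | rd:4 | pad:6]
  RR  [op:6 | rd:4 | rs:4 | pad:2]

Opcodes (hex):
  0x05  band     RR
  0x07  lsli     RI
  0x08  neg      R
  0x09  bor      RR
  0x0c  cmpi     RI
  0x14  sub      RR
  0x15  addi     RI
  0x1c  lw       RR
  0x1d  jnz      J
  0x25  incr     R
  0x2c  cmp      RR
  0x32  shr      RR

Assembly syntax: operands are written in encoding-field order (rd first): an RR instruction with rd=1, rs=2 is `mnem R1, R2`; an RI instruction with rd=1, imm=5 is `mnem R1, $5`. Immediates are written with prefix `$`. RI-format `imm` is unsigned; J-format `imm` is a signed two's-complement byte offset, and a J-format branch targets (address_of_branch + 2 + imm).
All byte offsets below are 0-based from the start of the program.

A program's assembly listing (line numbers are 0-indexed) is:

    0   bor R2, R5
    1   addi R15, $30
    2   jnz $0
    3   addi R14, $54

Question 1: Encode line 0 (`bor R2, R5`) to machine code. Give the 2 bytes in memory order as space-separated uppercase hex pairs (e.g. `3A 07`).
24 94

L0: bor op=0x9:6|rd=2:4|rs=5:4|pad=0:2 ⇒ 0x2494 ⇒ big 24 94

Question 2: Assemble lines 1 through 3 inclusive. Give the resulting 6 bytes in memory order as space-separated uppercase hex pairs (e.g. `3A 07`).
57 DE 74 00 57 B6

L1: addi op=0x15:6|rd=15:4|imm=30:6 ⇒ 0x57de ⇒ big 57 de
L2: jnz op=0x1d:6|imm=0:10 ⇒ 0x7400 ⇒ big 74 00
L3: addi op=0x15:6|rd=14:4|imm=54:6 ⇒ 0x57b6 ⇒ big 57 b6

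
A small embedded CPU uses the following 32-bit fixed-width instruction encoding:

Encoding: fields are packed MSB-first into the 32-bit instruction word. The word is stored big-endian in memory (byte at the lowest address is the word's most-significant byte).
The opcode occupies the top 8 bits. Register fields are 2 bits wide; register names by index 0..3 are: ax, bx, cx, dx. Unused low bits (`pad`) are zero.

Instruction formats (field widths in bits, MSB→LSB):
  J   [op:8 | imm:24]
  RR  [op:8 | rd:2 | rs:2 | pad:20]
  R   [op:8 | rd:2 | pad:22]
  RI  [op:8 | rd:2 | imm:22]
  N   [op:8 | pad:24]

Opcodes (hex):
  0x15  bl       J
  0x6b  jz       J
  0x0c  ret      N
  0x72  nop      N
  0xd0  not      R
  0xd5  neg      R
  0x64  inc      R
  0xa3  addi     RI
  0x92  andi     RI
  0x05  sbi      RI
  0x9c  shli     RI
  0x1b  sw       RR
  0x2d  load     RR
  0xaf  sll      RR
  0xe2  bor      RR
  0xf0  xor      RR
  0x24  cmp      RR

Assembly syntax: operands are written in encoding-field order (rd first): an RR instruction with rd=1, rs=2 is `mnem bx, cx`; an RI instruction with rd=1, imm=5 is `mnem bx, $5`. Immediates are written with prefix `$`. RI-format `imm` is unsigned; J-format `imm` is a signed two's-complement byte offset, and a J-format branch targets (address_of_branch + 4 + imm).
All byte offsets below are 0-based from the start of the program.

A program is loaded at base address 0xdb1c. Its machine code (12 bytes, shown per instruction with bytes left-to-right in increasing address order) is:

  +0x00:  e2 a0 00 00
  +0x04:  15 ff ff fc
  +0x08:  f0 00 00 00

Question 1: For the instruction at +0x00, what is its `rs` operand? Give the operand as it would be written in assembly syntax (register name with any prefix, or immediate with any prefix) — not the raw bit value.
@+00  big-endian(e2 a0 00 00) = 0xe2a00000
  top 8b → 0xe2 → bor [RR]
  rd: (w>>22)&0x3=0x2 → cx
  rs: (w>>20)&0x3=0x2 → cx

cx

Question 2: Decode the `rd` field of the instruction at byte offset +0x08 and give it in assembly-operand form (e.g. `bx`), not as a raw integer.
ax

off 0x08: read f0 00 00 00 as big → 0xf0000000
  op=0xf0000000>>24=0xf0 ⇒ xor (RR)
  [23:22] rd=0 = ax
  [21:20] rs=0 = ax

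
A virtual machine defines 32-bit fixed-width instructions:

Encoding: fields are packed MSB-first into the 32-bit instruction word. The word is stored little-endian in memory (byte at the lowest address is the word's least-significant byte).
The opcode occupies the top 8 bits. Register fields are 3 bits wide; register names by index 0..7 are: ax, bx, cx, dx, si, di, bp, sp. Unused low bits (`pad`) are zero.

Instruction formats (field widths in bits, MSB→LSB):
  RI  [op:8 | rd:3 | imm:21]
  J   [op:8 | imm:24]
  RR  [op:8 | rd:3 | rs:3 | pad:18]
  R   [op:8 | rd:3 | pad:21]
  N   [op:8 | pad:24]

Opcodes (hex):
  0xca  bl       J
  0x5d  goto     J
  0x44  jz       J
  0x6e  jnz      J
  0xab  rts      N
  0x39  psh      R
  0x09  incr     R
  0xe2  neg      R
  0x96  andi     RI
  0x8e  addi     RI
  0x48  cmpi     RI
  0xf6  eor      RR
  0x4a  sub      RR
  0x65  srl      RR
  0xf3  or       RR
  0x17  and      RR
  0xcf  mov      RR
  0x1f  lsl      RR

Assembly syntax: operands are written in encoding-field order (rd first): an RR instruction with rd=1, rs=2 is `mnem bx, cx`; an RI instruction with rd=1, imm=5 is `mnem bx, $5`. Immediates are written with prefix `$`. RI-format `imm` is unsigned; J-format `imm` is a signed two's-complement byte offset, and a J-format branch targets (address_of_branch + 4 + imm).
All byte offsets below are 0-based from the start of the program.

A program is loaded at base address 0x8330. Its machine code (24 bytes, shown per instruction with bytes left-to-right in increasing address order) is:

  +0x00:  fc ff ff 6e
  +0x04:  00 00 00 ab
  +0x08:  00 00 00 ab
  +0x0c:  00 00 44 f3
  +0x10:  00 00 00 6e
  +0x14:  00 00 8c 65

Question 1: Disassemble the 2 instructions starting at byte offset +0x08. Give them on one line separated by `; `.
[08] 00 00 00 ab → 0xab000000
  top 8b → 0xab → rts [N]
[0c] 00 00 44 f3 → 0xf3440000
  top 8b → 0xf3 → or [RR]
  rd@[23:21]=0x2 ⇒ cx
  rs@[20:18]=0x1 ⇒ bx

rts; or cx, bx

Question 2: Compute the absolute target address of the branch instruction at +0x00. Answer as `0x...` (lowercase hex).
0x8330

off 0x00: read fc ff ff 6e as little → 0x6efffffc
  top 8b → 0x6e → jnz [J]
  [23:0] imm=16777212 (s24→-4) = $-4
  target = base 0x8330 + off 0x00 + 4 + imm -4 = 0x8330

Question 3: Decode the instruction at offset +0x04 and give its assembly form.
rts

+0x04: 00 00 00 ab ⇒ word 0xab000000 (little)
  op=0xab000000>>24=0xab ⇒ rts (N)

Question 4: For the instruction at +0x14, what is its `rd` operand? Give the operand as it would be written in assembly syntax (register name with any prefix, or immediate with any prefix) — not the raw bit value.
[14] 00 00 8c 65 → 0x658c0000
  op=0x658c0000>>24=0x65 ⇒ srl (RR)
  rd@[23:21]=0x4 ⇒ si
  rs@[20:18]=0x3 ⇒ dx

si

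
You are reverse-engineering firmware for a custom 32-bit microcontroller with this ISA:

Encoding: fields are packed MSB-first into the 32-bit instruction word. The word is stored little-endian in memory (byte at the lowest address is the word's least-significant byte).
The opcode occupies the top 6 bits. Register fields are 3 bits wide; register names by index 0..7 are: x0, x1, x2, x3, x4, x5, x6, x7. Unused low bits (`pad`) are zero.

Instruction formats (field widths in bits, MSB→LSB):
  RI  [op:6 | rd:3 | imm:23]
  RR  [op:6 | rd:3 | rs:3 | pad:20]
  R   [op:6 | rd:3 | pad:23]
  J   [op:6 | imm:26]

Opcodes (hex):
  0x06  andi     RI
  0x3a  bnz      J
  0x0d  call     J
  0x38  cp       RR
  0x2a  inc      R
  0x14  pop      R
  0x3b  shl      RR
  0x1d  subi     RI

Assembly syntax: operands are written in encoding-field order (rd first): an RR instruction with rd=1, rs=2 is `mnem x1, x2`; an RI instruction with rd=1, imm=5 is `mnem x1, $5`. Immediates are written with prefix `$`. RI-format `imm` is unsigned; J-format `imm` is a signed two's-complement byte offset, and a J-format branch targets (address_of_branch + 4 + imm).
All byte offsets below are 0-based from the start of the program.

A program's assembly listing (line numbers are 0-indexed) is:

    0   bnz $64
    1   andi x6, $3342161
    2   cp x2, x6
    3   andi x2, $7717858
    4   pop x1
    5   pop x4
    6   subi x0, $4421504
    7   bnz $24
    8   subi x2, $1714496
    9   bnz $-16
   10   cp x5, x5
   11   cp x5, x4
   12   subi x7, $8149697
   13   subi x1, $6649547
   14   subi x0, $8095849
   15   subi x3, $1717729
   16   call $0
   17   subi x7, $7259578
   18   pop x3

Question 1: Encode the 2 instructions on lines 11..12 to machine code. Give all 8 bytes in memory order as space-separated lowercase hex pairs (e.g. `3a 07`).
line 11 (cp): pack op=0x38:6|rd=5:3|rs=4:3|pad=0:20 = 0xe2c00000; little→ 00 00 c0 e2
line 12 (subi): pack op=0x1d:6|rd=7:3|imm=8149697:23 = 0x77fc5ac1; little→ c1 5a fc 77

00 00 c0 e2 c1 5a fc 77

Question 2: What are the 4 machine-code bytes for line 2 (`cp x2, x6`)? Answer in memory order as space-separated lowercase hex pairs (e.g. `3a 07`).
00 00 60 e1

L2: cp op=0x38:6|rd=2:3|rs=6:3|pad=0:20 ⇒ 0xe1600000 ⇒ little 00 00 60 e1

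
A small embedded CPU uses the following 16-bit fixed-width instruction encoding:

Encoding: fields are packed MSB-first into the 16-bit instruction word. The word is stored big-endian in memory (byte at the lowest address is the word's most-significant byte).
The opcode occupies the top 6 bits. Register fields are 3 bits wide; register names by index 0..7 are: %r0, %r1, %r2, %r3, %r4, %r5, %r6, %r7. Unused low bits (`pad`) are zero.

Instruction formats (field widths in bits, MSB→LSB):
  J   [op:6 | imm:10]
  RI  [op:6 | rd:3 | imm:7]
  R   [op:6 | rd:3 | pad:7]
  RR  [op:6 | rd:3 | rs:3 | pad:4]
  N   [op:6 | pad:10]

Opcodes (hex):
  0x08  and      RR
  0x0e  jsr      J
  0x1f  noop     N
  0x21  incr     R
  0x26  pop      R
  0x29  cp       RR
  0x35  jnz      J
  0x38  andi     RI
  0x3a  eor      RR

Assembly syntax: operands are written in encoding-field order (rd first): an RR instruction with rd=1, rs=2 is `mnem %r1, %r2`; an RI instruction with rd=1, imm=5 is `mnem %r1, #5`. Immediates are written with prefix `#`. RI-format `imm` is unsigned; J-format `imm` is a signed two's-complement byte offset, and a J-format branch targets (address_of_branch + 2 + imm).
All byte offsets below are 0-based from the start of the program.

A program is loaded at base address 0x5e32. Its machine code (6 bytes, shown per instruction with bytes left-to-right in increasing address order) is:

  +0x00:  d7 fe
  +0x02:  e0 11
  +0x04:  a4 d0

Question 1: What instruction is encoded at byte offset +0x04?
[04] a4 d0 → 0xa4d0
  opcode bits[15:10]=0x29: cp/RR
  [9:7] rd=1 = %r1
  [6:4] rs=5 = %r5

cp %r1, %r5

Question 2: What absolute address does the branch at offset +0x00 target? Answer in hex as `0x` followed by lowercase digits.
+0x00: d7 fe ⇒ word 0xd7fe (big)
  opcode bits[15:10]=0x35: jnz/J
  imm@[9:0]=0x3fe (s10→-2) ⇒ #-2
  target = base 0x5e32 + off 0x00 + 2 + imm -2 = 0x5e32

0x5e32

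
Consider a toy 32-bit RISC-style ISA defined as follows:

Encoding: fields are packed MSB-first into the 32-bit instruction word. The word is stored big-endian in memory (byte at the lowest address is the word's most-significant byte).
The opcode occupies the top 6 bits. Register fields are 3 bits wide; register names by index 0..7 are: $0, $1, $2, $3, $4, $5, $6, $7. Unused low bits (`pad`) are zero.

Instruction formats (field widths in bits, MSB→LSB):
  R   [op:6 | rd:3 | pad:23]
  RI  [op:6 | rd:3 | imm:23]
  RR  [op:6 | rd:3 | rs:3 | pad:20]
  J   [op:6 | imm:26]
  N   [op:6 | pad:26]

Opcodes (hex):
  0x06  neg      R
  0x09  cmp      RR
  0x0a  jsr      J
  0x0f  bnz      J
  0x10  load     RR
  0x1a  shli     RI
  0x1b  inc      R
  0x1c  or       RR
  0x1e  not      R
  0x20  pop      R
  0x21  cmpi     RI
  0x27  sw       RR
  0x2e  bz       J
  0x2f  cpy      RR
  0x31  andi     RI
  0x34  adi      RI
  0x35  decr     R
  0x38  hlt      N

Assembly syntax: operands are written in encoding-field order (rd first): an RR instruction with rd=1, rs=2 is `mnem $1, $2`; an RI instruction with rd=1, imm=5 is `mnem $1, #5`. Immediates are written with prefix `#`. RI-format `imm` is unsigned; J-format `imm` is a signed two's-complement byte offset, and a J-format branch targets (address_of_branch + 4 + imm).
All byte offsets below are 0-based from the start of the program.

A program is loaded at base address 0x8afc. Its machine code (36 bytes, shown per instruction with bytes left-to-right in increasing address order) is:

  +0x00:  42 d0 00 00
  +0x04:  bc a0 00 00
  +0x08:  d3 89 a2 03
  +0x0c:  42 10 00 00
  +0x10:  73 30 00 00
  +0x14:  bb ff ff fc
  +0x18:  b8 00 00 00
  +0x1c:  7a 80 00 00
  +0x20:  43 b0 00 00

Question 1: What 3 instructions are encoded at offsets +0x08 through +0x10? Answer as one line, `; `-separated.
adi $7, #631299; load $4, $1; or $6, $3

@+08  big-endian(d3 89 a2 03) = 0xd389a203
  op=0xd389a203>>26=0x34 ⇒ adi (RI)
  rd: (w>>23)&0x7=0x7 → $7
  imm: (w>>0)&0x7fffff=0x9a203 → #631299
@+0c  big-endian(42 10 00 00) = 0x42100000
  op=0x42100000>>26=0x10 ⇒ load (RR)
  rd: (w>>23)&0x7=0x4 → $4
  rs: (w>>20)&0x7=0x1 → $1
@+10  big-endian(73 30 00 00) = 0x73300000
  op=0x73300000>>26=0x1c ⇒ or (RR)
  rd: (w>>23)&0x7=0x6 → $6
  rs: (w>>20)&0x7=0x3 → $3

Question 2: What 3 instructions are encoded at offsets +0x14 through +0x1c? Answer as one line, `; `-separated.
bz #-4; bz #0; not $5

[14] bb ff ff fc → 0xbbfffffc
  op=0xbbfffffc>>26=0x2e ⇒ bz (J)
  imm: (w>>0)&0x3ffffff=0x3fffffc (s26→-4) → #-4
[18] b8 00 00 00 → 0xb8000000
  op=0xb8000000>>26=0x2e ⇒ bz (J)
  imm: (w>>0)&0x3ffffff=0x0 → #0
[1c] 7a 80 00 00 → 0x7a800000
  op=0x7a800000>>26=0x1e ⇒ not (R)
  rd: (w>>23)&0x7=0x5 → $5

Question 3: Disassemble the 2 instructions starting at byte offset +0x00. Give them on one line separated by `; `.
load $5, $5; cpy $1, $2

off 0x00: read 42 d0 00 00 as big → 0x42d00000
  opcode bits[31:26]=0x10: load/RR
  rd: (w>>23)&0x7=0x5 → $5
  rs: (w>>20)&0x7=0x5 → $5
off 0x04: read bc a0 00 00 as big → 0xbca00000
  opcode bits[31:26]=0x2f: cpy/RR
  rd: (w>>23)&0x7=0x1 → $1
  rs: (w>>20)&0x7=0x2 → $2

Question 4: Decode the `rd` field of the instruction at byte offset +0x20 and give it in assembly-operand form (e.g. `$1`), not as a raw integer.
off 0x20: read 43 b0 00 00 as big → 0x43b00000
  top 6b → 0x10 → load [RR]
  rd@[25:23]=0x7 ⇒ $7
  rs@[22:20]=0x3 ⇒ $3

$7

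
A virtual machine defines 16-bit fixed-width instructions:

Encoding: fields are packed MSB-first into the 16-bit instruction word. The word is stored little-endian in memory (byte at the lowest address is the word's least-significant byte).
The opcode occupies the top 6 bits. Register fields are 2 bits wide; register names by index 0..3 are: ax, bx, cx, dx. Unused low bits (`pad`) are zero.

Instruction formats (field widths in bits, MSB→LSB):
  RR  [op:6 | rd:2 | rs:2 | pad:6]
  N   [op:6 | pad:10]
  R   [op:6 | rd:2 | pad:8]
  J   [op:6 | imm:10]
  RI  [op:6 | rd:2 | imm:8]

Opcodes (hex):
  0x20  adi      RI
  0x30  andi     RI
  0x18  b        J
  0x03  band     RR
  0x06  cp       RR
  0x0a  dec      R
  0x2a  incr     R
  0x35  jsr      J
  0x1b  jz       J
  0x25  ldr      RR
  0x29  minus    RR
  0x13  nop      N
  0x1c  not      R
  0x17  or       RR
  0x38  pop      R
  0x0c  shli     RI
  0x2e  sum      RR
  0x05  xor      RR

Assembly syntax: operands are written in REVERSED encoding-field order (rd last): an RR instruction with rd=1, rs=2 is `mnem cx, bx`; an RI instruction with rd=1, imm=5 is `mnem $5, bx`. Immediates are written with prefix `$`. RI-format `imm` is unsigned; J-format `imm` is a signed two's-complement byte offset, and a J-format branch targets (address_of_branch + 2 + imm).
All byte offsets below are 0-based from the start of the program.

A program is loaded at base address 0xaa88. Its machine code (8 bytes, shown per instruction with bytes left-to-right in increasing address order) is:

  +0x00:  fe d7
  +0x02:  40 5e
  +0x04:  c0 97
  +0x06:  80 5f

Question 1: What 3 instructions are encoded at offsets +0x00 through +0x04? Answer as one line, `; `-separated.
off 0x00: read fe d7 as little → 0xd7fe
  op=0xd7fe>>10=0x35 ⇒ jsr (J)
  imm: (w>>0)&0x3ff=0x3fe (s10→-2) → $-2
off 0x02: read 40 5e as little → 0x5e40
  op=0x5e40>>10=0x17 ⇒ or (RR)
  rd: (w>>8)&0x3=0x2 → cx
  rs: (w>>6)&0x3=0x1 → bx
off 0x04: read c0 97 as little → 0x97c0
  op=0x97c0>>10=0x25 ⇒ ldr (RR)
  rd: (w>>8)&0x3=0x3 → dx
  rs: (w>>6)&0x3=0x3 → dx

jsr $-2; or bx, cx; ldr dx, dx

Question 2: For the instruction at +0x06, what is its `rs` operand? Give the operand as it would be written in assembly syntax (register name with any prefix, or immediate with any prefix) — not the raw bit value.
cx

off 0x06: read 80 5f as little → 0x5f80
  opcode bits[15:10]=0x17: or/RR
  rd@[9:8]=0x3 ⇒ dx
  rs@[7:6]=0x2 ⇒ cx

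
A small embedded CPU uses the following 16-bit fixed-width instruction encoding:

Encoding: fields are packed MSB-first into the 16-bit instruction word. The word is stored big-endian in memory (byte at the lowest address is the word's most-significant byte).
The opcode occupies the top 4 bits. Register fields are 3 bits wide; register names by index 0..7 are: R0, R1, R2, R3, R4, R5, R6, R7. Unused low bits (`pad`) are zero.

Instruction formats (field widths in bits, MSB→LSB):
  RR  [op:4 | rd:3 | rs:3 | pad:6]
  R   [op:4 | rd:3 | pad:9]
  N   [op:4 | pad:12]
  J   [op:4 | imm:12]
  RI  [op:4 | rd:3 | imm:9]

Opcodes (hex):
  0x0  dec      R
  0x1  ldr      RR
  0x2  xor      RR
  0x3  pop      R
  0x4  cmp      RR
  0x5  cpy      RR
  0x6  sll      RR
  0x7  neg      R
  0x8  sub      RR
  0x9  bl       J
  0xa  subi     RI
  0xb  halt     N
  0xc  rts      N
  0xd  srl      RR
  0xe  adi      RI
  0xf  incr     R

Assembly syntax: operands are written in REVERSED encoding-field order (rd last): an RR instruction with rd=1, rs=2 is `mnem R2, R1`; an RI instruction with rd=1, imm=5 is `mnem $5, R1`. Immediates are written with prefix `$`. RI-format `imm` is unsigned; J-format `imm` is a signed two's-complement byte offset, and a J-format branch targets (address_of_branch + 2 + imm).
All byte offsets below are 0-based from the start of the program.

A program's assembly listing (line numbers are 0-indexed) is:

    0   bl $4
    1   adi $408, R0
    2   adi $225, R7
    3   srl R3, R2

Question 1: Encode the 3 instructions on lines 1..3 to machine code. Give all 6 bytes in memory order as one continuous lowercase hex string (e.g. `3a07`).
e198eee1d4c0

L1: adi op=0xe:4|rd=0:3|imm=408:9 ⇒ 0xe198 ⇒ big e1 98
L2: adi op=0xe:4|rd=7:3|imm=225:9 ⇒ 0xeee1 ⇒ big ee e1
L3: srl op=0xd:4|rd=2:3|rs=3:3|pad=0:6 ⇒ 0xd4c0 ⇒ big d4 c0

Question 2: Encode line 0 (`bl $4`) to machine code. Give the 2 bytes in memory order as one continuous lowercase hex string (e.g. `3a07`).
9004

0. bl fields op=0x9:4|imm=4:12 → word 9004h → 90 04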